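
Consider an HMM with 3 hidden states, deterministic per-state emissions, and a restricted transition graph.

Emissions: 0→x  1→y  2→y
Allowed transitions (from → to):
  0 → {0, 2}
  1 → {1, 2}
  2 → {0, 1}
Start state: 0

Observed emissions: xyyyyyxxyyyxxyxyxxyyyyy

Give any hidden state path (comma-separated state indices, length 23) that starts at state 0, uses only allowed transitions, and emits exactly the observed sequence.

  pos 0: x in {0}, choose 0; start
  pos 1: y in {1,2}, choose 2; 0->2 ok
  pos 2: y in {1,2}, choose 1; 2->1 ok
  pos 3: y in {1,2}, choose 1; 1->1 ok
  pos 4: y in {1,2}, choose 1; 1->1 ok
  pos 5: y in {1,2}, choose 2; 1->2 ok
  pos 6: x in {0}, choose 0; 2->0 ok
  pos 7: x in {0}, choose 0; 0->0 ok
  pos 8: y in {1,2}, choose 2; 0->2 ok
  pos 9: y in {1,2}, choose 1; 2->1 ok
  pos 10: y in {1,2}, choose 2; 1->2 ok
  pos 11: x in {0}, choose 0; 2->0 ok
  pos 12: x in {0}, choose 0; 0->0 ok
  pos 13: y in {1,2}, choose 2; 0->2 ok
  pos 14: x in {0}, choose 0; 2->0 ok
  pos 15: y in {1,2}, choose 2; 0->2 ok
  pos 16: x in {0}, choose 0; 2->0 ok
  pos 17: x in {0}, choose 0; 0->0 ok
  pos 18: y in {1,2}, choose 2; 0->2 ok
  pos 19: y in {1,2}, choose 1; 2->1 ok
  pos 20: y in {1,2}, choose 1; 1->1 ok
  pos 21: y in {1,2}, choose 1; 1->1 ok
  pos 22: y in {1,2}, choose 1; 1->1 ok

0,2,1,1,1,2,0,0,2,1,2,0,0,2,0,2,0,0,2,1,1,1,1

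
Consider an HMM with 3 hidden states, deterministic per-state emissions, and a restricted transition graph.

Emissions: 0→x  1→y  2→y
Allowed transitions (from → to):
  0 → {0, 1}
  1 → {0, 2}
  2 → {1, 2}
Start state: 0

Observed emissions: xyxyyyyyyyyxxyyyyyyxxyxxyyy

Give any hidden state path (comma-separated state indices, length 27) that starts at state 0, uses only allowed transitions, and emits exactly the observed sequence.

0,1,0,1,2,1,2,2,2,2,1,0,0,1,2,2,2,2,1,0,0,1,0,0,1,2,2

  t0 'x' -> {0}, take 0 (start)
  t1 'y' -> {1,2}, take 1 (0->1 ok)
  t2 'x' -> {0}, take 0 (1->0 ok)
  t3 'y' -> {1,2}, take 1 (0->1 ok)
  t4 'y' -> {1,2}, take 2 (1->2 ok)
  t5 'y' -> {1,2}, take 1 (2->1 ok)
  t6 'y' -> {1,2}, take 2 (1->2 ok)
  t7 'y' -> {1,2}, take 2 (2->2 ok)
  t8 'y' -> {1,2}, take 2 (2->2 ok)
  t9 'y' -> {1,2}, take 2 (2->2 ok)
  t10 'y' -> {1,2}, take 1 (2->1 ok)
  t11 'x' -> {0}, take 0 (1->0 ok)
  t12 'x' -> {0}, take 0 (0->0 ok)
  t13 'y' -> {1,2}, take 1 (0->1 ok)
  t14 'y' -> {1,2}, take 2 (1->2 ok)
  t15 'y' -> {1,2}, take 2 (2->2 ok)
  t16 'y' -> {1,2}, take 2 (2->2 ok)
  t17 'y' -> {1,2}, take 2 (2->2 ok)
  t18 'y' -> {1,2}, take 1 (2->1 ok)
  t19 'x' -> {0}, take 0 (1->0 ok)
  t20 'x' -> {0}, take 0 (0->0 ok)
  t21 'y' -> {1,2}, take 1 (0->1 ok)
  t22 'x' -> {0}, take 0 (1->0 ok)
  t23 'x' -> {0}, take 0 (0->0 ok)
  t24 'y' -> {1,2}, take 1 (0->1 ok)
  t25 'y' -> {1,2}, take 2 (1->2 ok)
  t26 'y' -> {1,2}, take 2 (2->2 ok)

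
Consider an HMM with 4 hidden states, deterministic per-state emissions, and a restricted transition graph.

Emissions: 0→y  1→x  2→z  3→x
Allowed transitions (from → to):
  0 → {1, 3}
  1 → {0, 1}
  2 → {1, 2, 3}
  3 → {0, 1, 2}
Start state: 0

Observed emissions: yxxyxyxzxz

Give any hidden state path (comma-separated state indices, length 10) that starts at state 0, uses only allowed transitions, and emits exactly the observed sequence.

0,1,1,0,1,0,3,2,3,2

  t0 'y' -> {0}, take 0 (start)
  t1 'x' -> {1,3}, take 1 (0->1 ok)
  t2 'x' -> {1,3}, take 1 (1->1 ok)
  t3 'y' -> {0}, take 0 (1->0 ok)
  t4 'x' -> {1,3}, take 1 (0->1 ok)
  t5 'y' -> {0}, take 0 (1->0 ok)
  t6 'x' -> {1,3}, take 3 (0->3 ok)
  t7 'z' -> {2}, take 2 (3->2 ok)
  t8 'x' -> {1,3}, take 3 (2->3 ok)
  t9 'z' -> {2}, take 2 (3->2 ok)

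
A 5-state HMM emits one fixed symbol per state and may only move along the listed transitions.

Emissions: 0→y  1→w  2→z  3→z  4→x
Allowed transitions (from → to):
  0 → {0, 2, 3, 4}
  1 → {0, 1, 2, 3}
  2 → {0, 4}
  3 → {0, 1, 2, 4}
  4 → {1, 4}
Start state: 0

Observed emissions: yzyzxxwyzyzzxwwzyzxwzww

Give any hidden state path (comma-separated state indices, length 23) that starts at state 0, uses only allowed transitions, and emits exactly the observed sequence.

0,2,0,2,4,4,1,0,2,0,3,2,4,1,1,2,0,3,4,1,3,1,1

  [0] y  {0}  => 0  start
  [1] z  {2,3}  => 2  0->2 ok
  [2] y  {0}  => 0  2->0 ok
  [3] z  {2,3}  => 2  0->2 ok
  [4] x  {4}  => 4  2->4 ok
  [5] x  {4}  => 4  4->4 ok
  [6] w  {1}  => 1  4->1 ok
  [7] y  {0}  => 0  1->0 ok
  [8] z  {2,3}  => 2  0->2 ok
  [9] y  {0}  => 0  2->0 ok
  [10] z  {2,3}  => 3  0->3 ok
  [11] z  {2,3}  => 2  3->2 ok
  [12] x  {4}  => 4  2->4 ok
  [13] w  {1}  => 1  4->1 ok
  [14] w  {1}  => 1  1->1 ok
  [15] z  {2,3}  => 2  1->2 ok
  [16] y  {0}  => 0  2->0 ok
  [17] z  {2,3}  => 3  0->3 ok
  [18] x  {4}  => 4  3->4 ok
  [19] w  {1}  => 1  4->1 ok
  [20] z  {2,3}  => 3  1->3 ok
  [21] w  {1}  => 1  3->1 ok
  [22] w  {1}  => 1  1->1 ok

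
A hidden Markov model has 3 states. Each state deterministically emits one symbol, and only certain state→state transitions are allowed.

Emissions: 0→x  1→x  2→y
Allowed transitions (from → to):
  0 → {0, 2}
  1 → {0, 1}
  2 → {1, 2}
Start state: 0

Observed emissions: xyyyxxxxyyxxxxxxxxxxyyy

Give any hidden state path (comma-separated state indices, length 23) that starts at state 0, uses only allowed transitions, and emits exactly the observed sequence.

  t0 'x' -> {0,1}, take 0 (start)
  t1 'y' -> {2}, take 2 (0->2 ok)
  t2 'y' -> {2}, take 2 (2->2 ok)
  t3 'y' -> {2}, take 2 (2->2 ok)
  t4 'x' -> {0,1}, take 1 (2->1 ok)
  t5 'x' -> {0,1}, take 1 (1->1 ok)
  t6 'x' -> {0,1}, take 0 (1->0 ok)
  t7 'x' -> {0,1}, take 0 (0->0 ok)
  t8 'y' -> {2}, take 2 (0->2 ok)
  t9 'y' -> {2}, take 2 (2->2 ok)
  t10 'x' -> {0,1}, take 1 (2->1 ok)
  t11 'x' -> {0,1}, take 1 (1->1 ok)
  t12 'x' -> {0,1}, take 1 (1->1 ok)
  t13 'x' -> {0,1}, take 1 (1->1 ok)
  t14 'x' -> {0,1}, take 1 (1->1 ok)
  t15 'x' -> {0,1}, take 1 (1->1 ok)
  t16 'x' -> {0,1}, take 0 (1->0 ok)
  t17 'x' -> {0,1}, take 0 (0->0 ok)
  t18 'x' -> {0,1}, take 0 (0->0 ok)
  t19 'x' -> {0,1}, take 0 (0->0 ok)
  t20 'y' -> {2}, take 2 (0->2 ok)
  t21 'y' -> {2}, take 2 (2->2 ok)
  t22 'y' -> {2}, take 2 (2->2 ok)

0,2,2,2,1,1,0,0,2,2,1,1,1,1,1,1,0,0,0,0,2,2,2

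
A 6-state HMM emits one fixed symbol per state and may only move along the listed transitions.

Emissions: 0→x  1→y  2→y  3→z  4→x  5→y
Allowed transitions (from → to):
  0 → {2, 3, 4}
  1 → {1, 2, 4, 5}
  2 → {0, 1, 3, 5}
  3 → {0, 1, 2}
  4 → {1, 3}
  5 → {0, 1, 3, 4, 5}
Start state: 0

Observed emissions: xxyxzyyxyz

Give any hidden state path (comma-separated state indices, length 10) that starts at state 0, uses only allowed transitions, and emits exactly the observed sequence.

0,4,1,4,3,2,5,0,2,3

  0: obs=x cand={0,4} pick 0 [start]
  1: obs=x cand={0,4} pick 4 [0->4 ok]
  2: obs=y cand={1,2,5} pick 1 [4->1 ok]
  3: obs=x cand={0,4} pick 4 [1->4 ok]
  4: obs=z cand={3} pick 3 [4->3 ok]
  5: obs=y cand={1,2,5} pick 2 [3->2 ok]
  6: obs=y cand={1,2,5} pick 5 [2->5 ok]
  7: obs=x cand={0,4} pick 0 [5->0 ok]
  8: obs=y cand={1,2,5} pick 2 [0->2 ok]
  9: obs=z cand={3} pick 3 [2->3 ok]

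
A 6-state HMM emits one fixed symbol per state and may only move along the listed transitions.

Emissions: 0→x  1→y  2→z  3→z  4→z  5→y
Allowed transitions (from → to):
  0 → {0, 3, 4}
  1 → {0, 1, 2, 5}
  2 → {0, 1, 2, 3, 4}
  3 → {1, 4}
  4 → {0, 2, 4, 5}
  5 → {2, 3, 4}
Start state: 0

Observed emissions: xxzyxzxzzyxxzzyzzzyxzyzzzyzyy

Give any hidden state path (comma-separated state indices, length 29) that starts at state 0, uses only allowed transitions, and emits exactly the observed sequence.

0,0,3,1,0,4,0,4,2,1,0,0,4,4,5,2,2,3,1,0,3,1,2,3,4,5,2,1,5

  0: obs=x cand={0} pick 0 [start]
  1: obs=x cand={0} pick 0 [0->0 ok]
  2: obs=z cand={2,3,4} pick 3 [0->3 ok]
  3: obs=y cand={1,5} pick 1 [3->1 ok]
  4: obs=x cand={0} pick 0 [1->0 ok]
  5: obs=z cand={2,3,4} pick 4 [0->4 ok]
  6: obs=x cand={0} pick 0 [4->0 ok]
  7: obs=z cand={2,3,4} pick 4 [0->4 ok]
  8: obs=z cand={2,3,4} pick 2 [4->2 ok]
  9: obs=y cand={1,5} pick 1 [2->1 ok]
  10: obs=x cand={0} pick 0 [1->0 ok]
  11: obs=x cand={0} pick 0 [0->0 ok]
  12: obs=z cand={2,3,4} pick 4 [0->4 ok]
  13: obs=z cand={2,3,4} pick 4 [4->4 ok]
  14: obs=y cand={1,5} pick 5 [4->5 ok]
  15: obs=z cand={2,3,4} pick 2 [5->2 ok]
  16: obs=z cand={2,3,4} pick 2 [2->2 ok]
  17: obs=z cand={2,3,4} pick 3 [2->3 ok]
  18: obs=y cand={1,5} pick 1 [3->1 ok]
  19: obs=x cand={0} pick 0 [1->0 ok]
  20: obs=z cand={2,3,4} pick 3 [0->3 ok]
  21: obs=y cand={1,5} pick 1 [3->1 ok]
  22: obs=z cand={2,3,4} pick 2 [1->2 ok]
  23: obs=z cand={2,3,4} pick 3 [2->3 ok]
  24: obs=z cand={2,3,4} pick 4 [3->4 ok]
  25: obs=y cand={1,5} pick 5 [4->5 ok]
  26: obs=z cand={2,3,4} pick 2 [5->2 ok]
  27: obs=y cand={1,5} pick 1 [2->1 ok]
  28: obs=y cand={1,5} pick 5 [1->5 ok]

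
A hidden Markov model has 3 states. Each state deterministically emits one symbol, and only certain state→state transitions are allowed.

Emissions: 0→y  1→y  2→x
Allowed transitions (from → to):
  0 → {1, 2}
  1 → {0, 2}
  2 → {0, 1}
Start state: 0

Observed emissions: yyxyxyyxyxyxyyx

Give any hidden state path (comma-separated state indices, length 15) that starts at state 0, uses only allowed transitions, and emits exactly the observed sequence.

  t0 'y' -> {0,1}, take 0 (start)
  t1 'y' -> {0,1}, take 1 (0->1 ok)
  t2 'x' -> {2}, take 2 (1->2 ok)
  t3 'y' -> {0,1}, take 0 (2->0 ok)
  t4 'x' -> {2}, take 2 (0->2 ok)
  t5 'y' -> {0,1}, take 0 (2->0 ok)
  t6 'y' -> {0,1}, take 1 (0->1 ok)
  t7 'x' -> {2}, take 2 (1->2 ok)
  t8 'y' -> {0,1}, take 0 (2->0 ok)
  t9 'x' -> {2}, take 2 (0->2 ok)
  t10 'y' -> {0,1}, take 1 (2->1 ok)
  t11 'x' -> {2}, take 2 (1->2 ok)
  t12 'y' -> {0,1}, take 0 (2->0 ok)
  t13 'y' -> {0,1}, take 1 (0->1 ok)
  t14 'x' -> {2}, take 2 (1->2 ok)

0,1,2,0,2,0,1,2,0,2,1,2,0,1,2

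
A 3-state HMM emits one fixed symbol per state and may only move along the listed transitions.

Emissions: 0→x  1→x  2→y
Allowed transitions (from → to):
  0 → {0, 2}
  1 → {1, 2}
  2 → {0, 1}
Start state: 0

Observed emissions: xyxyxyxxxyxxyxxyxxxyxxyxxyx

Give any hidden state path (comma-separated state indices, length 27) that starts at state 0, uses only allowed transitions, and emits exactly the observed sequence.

  pos 0: x in {0,1}, choose 0; start
  pos 1: y in {2}, choose 2; 0->2 ok
  pos 2: x in {0,1}, choose 1; 2->1 ok
  pos 3: y in {2}, choose 2; 1->2 ok
  pos 4: x in {0,1}, choose 0; 2->0 ok
  pos 5: y in {2}, choose 2; 0->2 ok
  pos 6: x in {0,1}, choose 1; 2->1 ok
  pos 7: x in {0,1}, choose 1; 1->1 ok
  pos 8: x in {0,1}, choose 1; 1->1 ok
  pos 9: y in {2}, choose 2; 1->2 ok
  pos 10: x in {0,1}, choose 0; 2->0 ok
  pos 11: x in {0,1}, choose 0; 0->0 ok
  pos 12: y in {2}, choose 2; 0->2 ok
  pos 13: x in {0,1}, choose 1; 2->1 ok
  pos 14: x in {0,1}, choose 1; 1->1 ok
  pos 15: y in {2}, choose 2; 1->2 ok
  pos 16: x in {0,1}, choose 0; 2->0 ok
  pos 17: x in {0,1}, choose 0; 0->0 ok
  pos 18: x in {0,1}, choose 0; 0->0 ok
  pos 19: y in {2}, choose 2; 0->2 ok
  pos 20: x in {0,1}, choose 1; 2->1 ok
  pos 21: x in {0,1}, choose 1; 1->1 ok
  pos 22: y in {2}, choose 2; 1->2 ok
  pos 23: x in {0,1}, choose 1; 2->1 ok
  pos 24: x in {0,1}, choose 1; 1->1 ok
  pos 25: y in {2}, choose 2; 1->2 ok
  pos 26: x in {0,1}, choose 1; 2->1 ok

0,2,1,2,0,2,1,1,1,2,0,0,2,1,1,2,0,0,0,2,1,1,2,1,1,2,1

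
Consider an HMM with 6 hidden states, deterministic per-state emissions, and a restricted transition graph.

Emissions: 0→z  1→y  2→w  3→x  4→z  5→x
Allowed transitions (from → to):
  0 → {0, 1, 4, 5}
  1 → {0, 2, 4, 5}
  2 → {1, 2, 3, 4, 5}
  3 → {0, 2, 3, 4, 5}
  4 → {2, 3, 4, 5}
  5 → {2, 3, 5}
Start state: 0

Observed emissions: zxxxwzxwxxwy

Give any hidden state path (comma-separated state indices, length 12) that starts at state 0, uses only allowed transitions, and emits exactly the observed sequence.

0,5,5,5,2,4,5,2,5,5,2,1

  0: obs=z cand={0,4} pick 0 [start]
  1: obs=x cand={3,5} pick 5 [0->5 ok]
  2: obs=x cand={3,5} pick 5 [5->5 ok]
  3: obs=x cand={3,5} pick 5 [5->5 ok]
  4: obs=w cand={2} pick 2 [5->2 ok]
  5: obs=z cand={0,4} pick 4 [2->4 ok]
  6: obs=x cand={3,5} pick 5 [4->5 ok]
  7: obs=w cand={2} pick 2 [5->2 ok]
  8: obs=x cand={3,5} pick 5 [2->5 ok]
  9: obs=x cand={3,5} pick 5 [5->5 ok]
  10: obs=w cand={2} pick 2 [5->2 ok]
  11: obs=y cand={1} pick 1 [2->1 ok]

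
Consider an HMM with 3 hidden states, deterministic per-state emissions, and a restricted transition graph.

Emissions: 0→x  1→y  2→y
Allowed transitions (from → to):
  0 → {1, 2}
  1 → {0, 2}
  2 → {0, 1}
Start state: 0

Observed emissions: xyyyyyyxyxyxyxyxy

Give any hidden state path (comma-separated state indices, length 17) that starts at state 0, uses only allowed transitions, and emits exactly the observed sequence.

0,2,1,2,1,2,1,0,1,0,2,0,1,0,1,0,1

  t0 'x' -> {0}, take 0 (start)
  t1 'y' -> {1,2}, take 2 (0->2 ok)
  t2 'y' -> {1,2}, take 1 (2->1 ok)
  t3 'y' -> {1,2}, take 2 (1->2 ok)
  t4 'y' -> {1,2}, take 1 (2->1 ok)
  t5 'y' -> {1,2}, take 2 (1->2 ok)
  t6 'y' -> {1,2}, take 1 (2->1 ok)
  t7 'x' -> {0}, take 0 (1->0 ok)
  t8 'y' -> {1,2}, take 1 (0->1 ok)
  t9 'x' -> {0}, take 0 (1->0 ok)
  t10 'y' -> {1,2}, take 2 (0->2 ok)
  t11 'x' -> {0}, take 0 (2->0 ok)
  t12 'y' -> {1,2}, take 1 (0->1 ok)
  t13 'x' -> {0}, take 0 (1->0 ok)
  t14 'y' -> {1,2}, take 1 (0->1 ok)
  t15 'x' -> {0}, take 0 (1->0 ok)
  t16 'y' -> {1,2}, take 1 (0->1 ok)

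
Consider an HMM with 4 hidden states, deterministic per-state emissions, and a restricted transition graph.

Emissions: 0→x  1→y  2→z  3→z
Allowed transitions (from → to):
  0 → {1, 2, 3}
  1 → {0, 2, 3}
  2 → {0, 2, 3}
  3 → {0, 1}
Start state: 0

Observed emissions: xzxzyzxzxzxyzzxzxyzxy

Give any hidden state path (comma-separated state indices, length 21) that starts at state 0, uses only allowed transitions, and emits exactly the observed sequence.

0,3,0,3,1,3,0,2,0,2,0,1,2,3,0,2,0,1,3,0,1

  0: obs=x cand={0} pick 0 [start]
  1: obs=z cand={2,3} pick 3 [0->3 ok]
  2: obs=x cand={0} pick 0 [3->0 ok]
  3: obs=z cand={2,3} pick 3 [0->3 ok]
  4: obs=y cand={1} pick 1 [3->1 ok]
  5: obs=z cand={2,3} pick 3 [1->3 ok]
  6: obs=x cand={0} pick 0 [3->0 ok]
  7: obs=z cand={2,3} pick 2 [0->2 ok]
  8: obs=x cand={0} pick 0 [2->0 ok]
  9: obs=z cand={2,3} pick 2 [0->2 ok]
  10: obs=x cand={0} pick 0 [2->0 ok]
  11: obs=y cand={1} pick 1 [0->1 ok]
  12: obs=z cand={2,3} pick 2 [1->2 ok]
  13: obs=z cand={2,3} pick 3 [2->3 ok]
  14: obs=x cand={0} pick 0 [3->0 ok]
  15: obs=z cand={2,3} pick 2 [0->2 ok]
  16: obs=x cand={0} pick 0 [2->0 ok]
  17: obs=y cand={1} pick 1 [0->1 ok]
  18: obs=z cand={2,3} pick 3 [1->3 ok]
  19: obs=x cand={0} pick 0 [3->0 ok]
  20: obs=y cand={1} pick 1 [0->1 ok]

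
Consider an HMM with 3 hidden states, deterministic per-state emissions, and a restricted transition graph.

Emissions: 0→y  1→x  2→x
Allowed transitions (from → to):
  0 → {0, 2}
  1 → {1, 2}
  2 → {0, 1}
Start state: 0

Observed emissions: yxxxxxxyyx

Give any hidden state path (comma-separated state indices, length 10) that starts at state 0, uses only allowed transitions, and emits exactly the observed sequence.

  t0 'y' -> {0}, take 0 (start)
  t1 'x' -> {1,2}, take 2 (0->2 ok)
  t2 'x' -> {1,2}, take 1 (2->1 ok)
  t3 'x' -> {1,2}, take 1 (1->1 ok)
  t4 'x' -> {1,2}, take 2 (1->2 ok)
  t5 'x' -> {1,2}, take 1 (2->1 ok)
  t6 'x' -> {1,2}, take 2 (1->2 ok)
  t7 'y' -> {0}, take 0 (2->0 ok)
  t8 'y' -> {0}, take 0 (0->0 ok)
  t9 'x' -> {1,2}, take 2 (0->2 ok)

0,2,1,1,2,1,2,0,0,2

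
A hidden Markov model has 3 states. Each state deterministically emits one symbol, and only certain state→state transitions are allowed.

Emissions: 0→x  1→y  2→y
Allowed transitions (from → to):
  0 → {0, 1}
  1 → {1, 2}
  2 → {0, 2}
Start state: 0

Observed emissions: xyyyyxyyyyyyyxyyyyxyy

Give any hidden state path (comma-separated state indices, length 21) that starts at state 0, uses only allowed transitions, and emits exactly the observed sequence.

0,1,2,2,2,0,1,1,1,2,2,2,2,0,1,1,1,2,0,1,1

  [0] x  {0}  => 0  start
  [1] y  {1,2}  => 1  0->1 ok
  [2] y  {1,2}  => 2  1->2 ok
  [3] y  {1,2}  => 2  2->2 ok
  [4] y  {1,2}  => 2  2->2 ok
  [5] x  {0}  => 0  2->0 ok
  [6] y  {1,2}  => 1  0->1 ok
  [7] y  {1,2}  => 1  1->1 ok
  [8] y  {1,2}  => 1  1->1 ok
  [9] y  {1,2}  => 2  1->2 ok
  [10] y  {1,2}  => 2  2->2 ok
  [11] y  {1,2}  => 2  2->2 ok
  [12] y  {1,2}  => 2  2->2 ok
  [13] x  {0}  => 0  2->0 ok
  [14] y  {1,2}  => 1  0->1 ok
  [15] y  {1,2}  => 1  1->1 ok
  [16] y  {1,2}  => 1  1->1 ok
  [17] y  {1,2}  => 2  1->2 ok
  [18] x  {0}  => 0  2->0 ok
  [19] y  {1,2}  => 1  0->1 ok
  [20] y  {1,2}  => 1  1->1 ok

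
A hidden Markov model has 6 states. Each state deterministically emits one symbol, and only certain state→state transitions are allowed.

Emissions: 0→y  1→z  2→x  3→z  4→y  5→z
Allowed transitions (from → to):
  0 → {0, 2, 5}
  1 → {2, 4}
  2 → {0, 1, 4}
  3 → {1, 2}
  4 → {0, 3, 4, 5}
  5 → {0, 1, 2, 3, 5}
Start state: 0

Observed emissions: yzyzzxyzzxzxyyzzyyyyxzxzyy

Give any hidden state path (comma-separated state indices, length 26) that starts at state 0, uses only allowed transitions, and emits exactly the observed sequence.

0,5,0,5,3,2,4,3,1,2,1,2,4,4,3,1,4,4,0,0,2,1,2,1,4,4

  t0 'y' -> {0,4}, take 0 (start)
  t1 'z' -> {1,3,5}, take 5 (0->5 ok)
  t2 'y' -> {0,4}, take 0 (5->0 ok)
  t3 'z' -> {1,3,5}, take 5 (0->5 ok)
  t4 'z' -> {1,3,5}, take 3 (5->3 ok)
  t5 'x' -> {2}, take 2 (3->2 ok)
  t6 'y' -> {0,4}, take 4 (2->4 ok)
  t7 'z' -> {1,3,5}, take 3 (4->3 ok)
  t8 'z' -> {1,3,5}, take 1 (3->1 ok)
  t9 'x' -> {2}, take 2 (1->2 ok)
  t10 'z' -> {1,3,5}, take 1 (2->1 ok)
  t11 'x' -> {2}, take 2 (1->2 ok)
  t12 'y' -> {0,4}, take 4 (2->4 ok)
  t13 'y' -> {0,4}, take 4 (4->4 ok)
  t14 'z' -> {1,3,5}, take 3 (4->3 ok)
  t15 'z' -> {1,3,5}, take 1 (3->1 ok)
  t16 'y' -> {0,4}, take 4 (1->4 ok)
  t17 'y' -> {0,4}, take 4 (4->4 ok)
  t18 'y' -> {0,4}, take 0 (4->0 ok)
  t19 'y' -> {0,4}, take 0 (0->0 ok)
  t20 'x' -> {2}, take 2 (0->2 ok)
  t21 'z' -> {1,3,5}, take 1 (2->1 ok)
  t22 'x' -> {2}, take 2 (1->2 ok)
  t23 'z' -> {1,3,5}, take 1 (2->1 ok)
  t24 'y' -> {0,4}, take 4 (1->4 ok)
  t25 'y' -> {0,4}, take 4 (4->4 ok)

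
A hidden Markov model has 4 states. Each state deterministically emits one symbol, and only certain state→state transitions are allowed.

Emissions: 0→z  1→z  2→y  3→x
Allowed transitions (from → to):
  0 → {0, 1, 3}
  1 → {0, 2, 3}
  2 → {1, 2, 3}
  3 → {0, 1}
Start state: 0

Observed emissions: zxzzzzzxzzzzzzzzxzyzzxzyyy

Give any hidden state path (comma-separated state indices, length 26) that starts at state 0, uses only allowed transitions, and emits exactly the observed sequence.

0,3,1,0,0,0,0,3,0,0,1,0,0,0,0,1,3,1,2,1,0,3,1,2,2,2

  [0] z  {0,1}  => 0  start
  [1] x  {3}  => 3  0->3 ok
  [2] z  {0,1}  => 1  3->1 ok
  [3] z  {0,1}  => 0  1->0 ok
  [4] z  {0,1}  => 0  0->0 ok
  [5] z  {0,1}  => 0  0->0 ok
  [6] z  {0,1}  => 0  0->0 ok
  [7] x  {3}  => 3  0->3 ok
  [8] z  {0,1}  => 0  3->0 ok
  [9] z  {0,1}  => 0  0->0 ok
  [10] z  {0,1}  => 1  0->1 ok
  [11] z  {0,1}  => 0  1->0 ok
  [12] z  {0,1}  => 0  0->0 ok
  [13] z  {0,1}  => 0  0->0 ok
  [14] z  {0,1}  => 0  0->0 ok
  [15] z  {0,1}  => 1  0->1 ok
  [16] x  {3}  => 3  1->3 ok
  [17] z  {0,1}  => 1  3->1 ok
  [18] y  {2}  => 2  1->2 ok
  [19] z  {0,1}  => 1  2->1 ok
  [20] z  {0,1}  => 0  1->0 ok
  [21] x  {3}  => 3  0->3 ok
  [22] z  {0,1}  => 1  3->1 ok
  [23] y  {2}  => 2  1->2 ok
  [24] y  {2}  => 2  2->2 ok
  [25] y  {2}  => 2  2->2 ok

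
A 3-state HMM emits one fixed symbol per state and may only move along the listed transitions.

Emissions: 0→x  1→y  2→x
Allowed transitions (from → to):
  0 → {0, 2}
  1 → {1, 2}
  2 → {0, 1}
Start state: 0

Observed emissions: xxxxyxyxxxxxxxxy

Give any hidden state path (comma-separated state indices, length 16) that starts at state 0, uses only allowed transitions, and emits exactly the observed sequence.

0,2,0,2,1,2,1,2,0,0,2,0,0,0,2,1

  pos 0: x in {0,2}, choose 0; start
  pos 1: x in {0,2}, choose 2; 0->2 ok
  pos 2: x in {0,2}, choose 0; 2->0 ok
  pos 3: x in {0,2}, choose 2; 0->2 ok
  pos 4: y in {1}, choose 1; 2->1 ok
  pos 5: x in {0,2}, choose 2; 1->2 ok
  pos 6: y in {1}, choose 1; 2->1 ok
  pos 7: x in {0,2}, choose 2; 1->2 ok
  pos 8: x in {0,2}, choose 0; 2->0 ok
  pos 9: x in {0,2}, choose 0; 0->0 ok
  pos 10: x in {0,2}, choose 2; 0->2 ok
  pos 11: x in {0,2}, choose 0; 2->0 ok
  pos 12: x in {0,2}, choose 0; 0->0 ok
  pos 13: x in {0,2}, choose 0; 0->0 ok
  pos 14: x in {0,2}, choose 2; 0->2 ok
  pos 15: y in {1}, choose 1; 2->1 ok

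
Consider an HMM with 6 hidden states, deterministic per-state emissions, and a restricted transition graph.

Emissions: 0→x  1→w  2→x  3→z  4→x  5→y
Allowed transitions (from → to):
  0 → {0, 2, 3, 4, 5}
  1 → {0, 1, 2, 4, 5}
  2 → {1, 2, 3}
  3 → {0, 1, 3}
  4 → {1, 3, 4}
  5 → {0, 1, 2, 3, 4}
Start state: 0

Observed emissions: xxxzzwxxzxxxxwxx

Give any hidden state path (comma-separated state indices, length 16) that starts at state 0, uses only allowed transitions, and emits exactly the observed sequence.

  pos 0: x in {0,2,4}, choose 0; start
  pos 1: x in {0,2,4}, choose 2; 0->2 ok
  pos 2: x in {0,2,4}, choose 2; 2->2 ok
  pos 3: z in {3}, choose 3; 2->3 ok
  pos 4: z in {3}, choose 3; 3->3 ok
  pos 5: w in {1}, choose 1; 3->1 ok
  pos 6: x in {0,2,4}, choose 4; 1->4 ok
  pos 7: x in {0,2,4}, choose 4; 4->4 ok
  pos 8: z in {3}, choose 3; 4->3 ok
  pos 9: x in {0,2,4}, choose 0; 3->0 ok
  pos 10: x in {0,2,4}, choose 2; 0->2 ok
  pos 11: x in {0,2,4}, choose 2; 2->2 ok
  pos 12: x in {0,2,4}, choose 2; 2->2 ok
  pos 13: w in {1}, choose 1; 2->1 ok
  pos 14: x in {0,2,4}, choose 0; 1->0 ok
  pos 15: x in {0,2,4}, choose 0; 0->0 ok

0,2,2,3,3,1,4,4,3,0,2,2,2,1,0,0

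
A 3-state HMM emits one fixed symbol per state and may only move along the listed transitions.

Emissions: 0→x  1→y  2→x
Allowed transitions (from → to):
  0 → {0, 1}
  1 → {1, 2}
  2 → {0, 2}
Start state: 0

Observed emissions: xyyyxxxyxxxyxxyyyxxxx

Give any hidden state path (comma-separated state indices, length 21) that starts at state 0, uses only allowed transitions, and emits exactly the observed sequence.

  pos 0: x in {0,2}, choose 0; start
  pos 1: y in {1}, choose 1; 0->1 ok
  pos 2: y in {1}, choose 1; 1->1 ok
  pos 3: y in {1}, choose 1; 1->1 ok
  pos 4: x in {0,2}, choose 2; 1->2 ok
  pos 5: x in {0,2}, choose 2; 2->2 ok
  pos 6: x in {0,2}, choose 0; 2->0 ok
  pos 7: y in {1}, choose 1; 0->1 ok
  pos 8: x in {0,2}, choose 2; 1->2 ok
  pos 9: x in {0,2}, choose 0; 2->0 ok
  pos 10: x in {0,2}, choose 0; 0->0 ok
  pos 11: y in {1}, choose 1; 0->1 ok
  pos 12: x in {0,2}, choose 2; 1->2 ok
  pos 13: x in {0,2}, choose 0; 2->0 ok
  pos 14: y in {1}, choose 1; 0->1 ok
  pos 15: y in {1}, choose 1; 1->1 ok
  pos 16: y in {1}, choose 1; 1->1 ok
  pos 17: x in {0,2}, choose 2; 1->2 ok
  pos 18: x in {0,2}, choose 2; 2->2 ok
  pos 19: x in {0,2}, choose 2; 2->2 ok
  pos 20: x in {0,2}, choose 0; 2->0 ok

0,1,1,1,2,2,0,1,2,0,0,1,2,0,1,1,1,2,2,2,0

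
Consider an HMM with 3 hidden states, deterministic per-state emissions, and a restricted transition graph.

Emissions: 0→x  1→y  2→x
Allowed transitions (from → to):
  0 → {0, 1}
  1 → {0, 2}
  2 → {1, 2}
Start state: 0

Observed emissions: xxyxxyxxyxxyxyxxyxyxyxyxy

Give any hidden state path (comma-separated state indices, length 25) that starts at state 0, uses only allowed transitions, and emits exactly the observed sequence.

0,0,1,0,0,1,2,2,1,0,0,1,0,1,2,2,1,0,1,0,1,0,1,0,1

  [0] x  {0,2}  => 0  start
  [1] x  {0,2}  => 0  0->0 ok
  [2] y  {1}  => 1  0->1 ok
  [3] x  {0,2}  => 0  1->0 ok
  [4] x  {0,2}  => 0  0->0 ok
  [5] y  {1}  => 1  0->1 ok
  [6] x  {0,2}  => 2  1->2 ok
  [7] x  {0,2}  => 2  2->2 ok
  [8] y  {1}  => 1  2->1 ok
  [9] x  {0,2}  => 0  1->0 ok
  [10] x  {0,2}  => 0  0->0 ok
  [11] y  {1}  => 1  0->1 ok
  [12] x  {0,2}  => 0  1->0 ok
  [13] y  {1}  => 1  0->1 ok
  [14] x  {0,2}  => 2  1->2 ok
  [15] x  {0,2}  => 2  2->2 ok
  [16] y  {1}  => 1  2->1 ok
  [17] x  {0,2}  => 0  1->0 ok
  [18] y  {1}  => 1  0->1 ok
  [19] x  {0,2}  => 0  1->0 ok
  [20] y  {1}  => 1  0->1 ok
  [21] x  {0,2}  => 0  1->0 ok
  [22] y  {1}  => 1  0->1 ok
  [23] x  {0,2}  => 0  1->0 ok
  [24] y  {1}  => 1  0->1 ok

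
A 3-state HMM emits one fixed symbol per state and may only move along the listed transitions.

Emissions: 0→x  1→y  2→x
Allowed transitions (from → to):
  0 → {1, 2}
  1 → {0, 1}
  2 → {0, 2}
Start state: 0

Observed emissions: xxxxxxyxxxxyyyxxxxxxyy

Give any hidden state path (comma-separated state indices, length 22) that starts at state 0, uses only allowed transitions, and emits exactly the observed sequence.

  pos 0: x in {0,2}, choose 0; start
  pos 1: x in {0,2}, choose 2; 0->2 ok
  pos 2: x in {0,2}, choose 2; 2->2 ok
  pos 3: x in {0,2}, choose 2; 2->2 ok
  pos 4: x in {0,2}, choose 2; 2->2 ok
  pos 5: x in {0,2}, choose 0; 2->0 ok
  pos 6: y in {1}, choose 1; 0->1 ok
  pos 7: x in {0,2}, choose 0; 1->0 ok
  pos 8: x in {0,2}, choose 2; 0->2 ok
  pos 9: x in {0,2}, choose 2; 2->2 ok
  pos 10: x in {0,2}, choose 0; 2->0 ok
  pos 11: y in {1}, choose 1; 0->1 ok
  pos 12: y in {1}, choose 1; 1->1 ok
  pos 13: y in {1}, choose 1; 1->1 ok
  pos 14: x in {0,2}, choose 0; 1->0 ok
  pos 15: x in {0,2}, choose 2; 0->2 ok
  pos 16: x in {0,2}, choose 2; 2->2 ok
  pos 17: x in {0,2}, choose 2; 2->2 ok
  pos 18: x in {0,2}, choose 2; 2->2 ok
  pos 19: x in {0,2}, choose 0; 2->0 ok
  pos 20: y in {1}, choose 1; 0->1 ok
  pos 21: y in {1}, choose 1; 1->1 ok

0,2,2,2,2,0,1,0,2,2,0,1,1,1,0,2,2,2,2,0,1,1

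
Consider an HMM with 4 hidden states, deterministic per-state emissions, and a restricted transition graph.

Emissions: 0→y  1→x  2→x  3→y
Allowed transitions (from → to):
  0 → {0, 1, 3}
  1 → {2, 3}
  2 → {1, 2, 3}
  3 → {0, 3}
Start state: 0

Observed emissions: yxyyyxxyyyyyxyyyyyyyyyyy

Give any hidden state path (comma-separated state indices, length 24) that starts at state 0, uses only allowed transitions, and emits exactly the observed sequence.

  [0] y  {0,3}  => 0  start
  [1] x  {1,2}  => 1  0->1 ok
  [2] y  {0,3}  => 3  1->3 ok
  [3] y  {0,3}  => 3  3->3 ok
  [4] y  {0,3}  => 0  3->0 ok
  [5] x  {1,2}  => 1  0->1 ok
  [6] x  {1,2}  => 2  1->2 ok
  [7] y  {0,3}  => 3  2->3 ok
  [8] y  {0,3}  => 3  3->3 ok
  [9] y  {0,3}  => 0  3->0 ok
  [10] y  {0,3}  => 3  0->3 ok
  [11] y  {0,3}  => 0  3->0 ok
  [12] x  {1,2}  => 1  0->1 ok
  [13] y  {0,3}  => 3  1->3 ok
  [14] y  {0,3}  => 0  3->0 ok
  [15] y  {0,3}  => 0  0->0 ok
  [16] y  {0,3}  => 3  0->3 ok
  [17] y  {0,3}  => 0  3->0 ok
  [18] y  {0,3}  => 3  0->3 ok
  [19] y  {0,3}  => 3  3->3 ok
  [20] y  {0,3}  => 0  3->0 ok
  [21] y  {0,3}  => 3  0->3 ok
  [22] y  {0,3}  => 3  3->3 ok
  [23] y  {0,3}  => 0  3->0 ok

0,1,3,3,0,1,2,3,3,0,3,0,1,3,0,0,3,0,3,3,0,3,3,0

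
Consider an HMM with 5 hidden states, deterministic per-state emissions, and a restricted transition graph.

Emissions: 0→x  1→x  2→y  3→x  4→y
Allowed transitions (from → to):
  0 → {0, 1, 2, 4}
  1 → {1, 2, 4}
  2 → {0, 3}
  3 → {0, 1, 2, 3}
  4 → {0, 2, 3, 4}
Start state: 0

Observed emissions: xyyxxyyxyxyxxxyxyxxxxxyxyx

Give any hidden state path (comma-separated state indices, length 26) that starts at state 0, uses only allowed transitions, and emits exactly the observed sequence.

0,4,4,0,1,4,4,0,4,3,2,0,0,1,2,0,2,0,0,1,1,1,4,3,2,3

  [0] x  {0,1,3}  => 0  start
  [1] y  {2,4}  => 4  0->4 ok
  [2] y  {2,4}  => 4  4->4 ok
  [3] x  {0,1,3}  => 0  4->0 ok
  [4] x  {0,1,3}  => 1  0->1 ok
  [5] y  {2,4}  => 4  1->4 ok
  [6] y  {2,4}  => 4  4->4 ok
  [7] x  {0,1,3}  => 0  4->0 ok
  [8] y  {2,4}  => 4  0->4 ok
  [9] x  {0,1,3}  => 3  4->3 ok
  [10] y  {2,4}  => 2  3->2 ok
  [11] x  {0,1,3}  => 0  2->0 ok
  [12] x  {0,1,3}  => 0  0->0 ok
  [13] x  {0,1,3}  => 1  0->1 ok
  [14] y  {2,4}  => 2  1->2 ok
  [15] x  {0,1,3}  => 0  2->0 ok
  [16] y  {2,4}  => 2  0->2 ok
  [17] x  {0,1,3}  => 0  2->0 ok
  [18] x  {0,1,3}  => 0  0->0 ok
  [19] x  {0,1,3}  => 1  0->1 ok
  [20] x  {0,1,3}  => 1  1->1 ok
  [21] x  {0,1,3}  => 1  1->1 ok
  [22] y  {2,4}  => 4  1->4 ok
  [23] x  {0,1,3}  => 3  4->3 ok
  [24] y  {2,4}  => 2  3->2 ok
  [25] x  {0,1,3}  => 3  2->3 ok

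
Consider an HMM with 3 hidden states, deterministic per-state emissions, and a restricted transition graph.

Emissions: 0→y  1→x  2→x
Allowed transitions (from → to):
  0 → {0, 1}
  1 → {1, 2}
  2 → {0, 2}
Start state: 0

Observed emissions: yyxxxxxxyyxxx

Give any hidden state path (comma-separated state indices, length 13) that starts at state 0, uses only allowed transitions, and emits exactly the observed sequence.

  pos 0: y in {0}, choose 0; start
  pos 1: y in {0}, choose 0; 0->0 ok
  pos 2: x in {1,2}, choose 1; 0->1 ok
  pos 3: x in {1,2}, choose 1; 1->1 ok
  pos 4: x in {1,2}, choose 2; 1->2 ok
  pos 5: x in {1,2}, choose 2; 2->2 ok
  pos 6: x in {1,2}, choose 2; 2->2 ok
  pos 7: x in {1,2}, choose 2; 2->2 ok
  pos 8: y in {0}, choose 0; 2->0 ok
  pos 9: y in {0}, choose 0; 0->0 ok
  pos 10: x in {1,2}, choose 1; 0->1 ok
  pos 11: x in {1,2}, choose 1; 1->1 ok
  pos 12: x in {1,2}, choose 1; 1->1 ok

0,0,1,1,2,2,2,2,0,0,1,1,1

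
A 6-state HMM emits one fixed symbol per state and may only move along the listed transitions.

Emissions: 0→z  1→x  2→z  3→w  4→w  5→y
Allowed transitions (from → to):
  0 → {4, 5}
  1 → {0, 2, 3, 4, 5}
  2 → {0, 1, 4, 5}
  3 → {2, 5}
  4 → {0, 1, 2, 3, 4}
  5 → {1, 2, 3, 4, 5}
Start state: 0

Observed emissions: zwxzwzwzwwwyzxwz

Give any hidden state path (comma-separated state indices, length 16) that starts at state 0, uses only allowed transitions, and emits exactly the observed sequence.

0,4,1,0,4,2,4,0,4,4,3,5,2,1,4,0

  t0 'z' -> {0,2}, take 0 (start)
  t1 'w' -> {3,4}, take 4 (0->4 ok)
  t2 'x' -> {1}, take 1 (4->1 ok)
  t3 'z' -> {0,2}, take 0 (1->0 ok)
  t4 'w' -> {3,4}, take 4 (0->4 ok)
  t5 'z' -> {0,2}, take 2 (4->2 ok)
  t6 'w' -> {3,4}, take 4 (2->4 ok)
  t7 'z' -> {0,2}, take 0 (4->0 ok)
  t8 'w' -> {3,4}, take 4 (0->4 ok)
  t9 'w' -> {3,4}, take 4 (4->4 ok)
  t10 'w' -> {3,4}, take 3 (4->3 ok)
  t11 'y' -> {5}, take 5 (3->5 ok)
  t12 'z' -> {0,2}, take 2 (5->2 ok)
  t13 'x' -> {1}, take 1 (2->1 ok)
  t14 'w' -> {3,4}, take 4 (1->4 ok)
  t15 'z' -> {0,2}, take 0 (4->0 ok)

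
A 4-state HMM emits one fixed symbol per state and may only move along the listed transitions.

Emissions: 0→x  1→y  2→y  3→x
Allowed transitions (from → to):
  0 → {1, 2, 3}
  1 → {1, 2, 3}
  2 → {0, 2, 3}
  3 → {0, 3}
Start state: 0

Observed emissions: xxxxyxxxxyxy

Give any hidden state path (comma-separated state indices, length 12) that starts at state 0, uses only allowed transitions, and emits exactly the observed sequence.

0,3,3,0,2,0,3,3,0,2,0,1

  0: obs=x cand={0,3} pick 0 [start]
  1: obs=x cand={0,3} pick 3 [0->3 ok]
  2: obs=x cand={0,3} pick 3 [3->3 ok]
  3: obs=x cand={0,3} pick 0 [3->0 ok]
  4: obs=y cand={1,2} pick 2 [0->2 ok]
  5: obs=x cand={0,3} pick 0 [2->0 ok]
  6: obs=x cand={0,3} pick 3 [0->3 ok]
  7: obs=x cand={0,3} pick 3 [3->3 ok]
  8: obs=x cand={0,3} pick 0 [3->0 ok]
  9: obs=y cand={1,2} pick 2 [0->2 ok]
  10: obs=x cand={0,3} pick 0 [2->0 ok]
  11: obs=y cand={1,2} pick 1 [0->1 ok]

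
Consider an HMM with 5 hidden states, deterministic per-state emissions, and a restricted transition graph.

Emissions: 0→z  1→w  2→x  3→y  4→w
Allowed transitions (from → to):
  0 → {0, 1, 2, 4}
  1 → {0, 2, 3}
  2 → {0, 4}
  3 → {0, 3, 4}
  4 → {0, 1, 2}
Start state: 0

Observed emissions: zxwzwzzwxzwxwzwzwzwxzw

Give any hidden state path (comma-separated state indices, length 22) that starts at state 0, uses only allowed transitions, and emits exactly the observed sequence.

  pos 0: z in {0}, choose 0; start
  pos 1: x in {2}, choose 2; 0->2 ok
  pos 2: w in {1,4}, choose 4; 2->4 ok
  pos 3: z in {0}, choose 0; 4->0 ok
  pos 4: w in {1,4}, choose 1; 0->1 ok
  pos 5: z in {0}, choose 0; 1->0 ok
  pos 6: z in {0}, choose 0; 0->0 ok
  pos 7: w in {1,4}, choose 1; 0->1 ok
  pos 8: x in {2}, choose 2; 1->2 ok
  pos 9: z in {0}, choose 0; 2->0 ok
  pos 10: w in {1,4}, choose 4; 0->4 ok
  pos 11: x in {2}, choose 2; 4->2 ok
  pos 12: w in {1,4}, choose 4; 2->4 ok
  pos 13: z in {0}, choose 0; 4->0 ok
  pos 14: w in {1,4}, choose 4; 0->4 ok
  pos 15: z in {0}, choose 0; 4->0 ok
  pos 16: w in {1,4}, choose 4; 0->4 ok
  pos 17: z in {0}, choose 0; 4->0 ok
  pos 18: w in {1,4}, choose 4; 0->4 ok
  pos 19: x in {2}, choose 2; 4->2 ok
  pos 20: z in {0}, choose 0; 2->0 ok
  pos 21: w in {1,4}, choose 4; 0->4 ok

0,2,4,0,1,0,0,1,2,0,4,2,4,0,4,0,4,0,4,2,0,4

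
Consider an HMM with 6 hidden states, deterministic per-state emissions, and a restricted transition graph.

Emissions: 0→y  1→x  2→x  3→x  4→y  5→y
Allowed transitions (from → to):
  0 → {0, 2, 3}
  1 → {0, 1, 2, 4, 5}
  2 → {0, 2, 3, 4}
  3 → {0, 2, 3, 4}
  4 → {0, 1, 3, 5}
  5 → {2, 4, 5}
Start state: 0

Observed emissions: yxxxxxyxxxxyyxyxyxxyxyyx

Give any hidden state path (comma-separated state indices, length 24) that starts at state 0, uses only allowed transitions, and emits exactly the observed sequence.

  t0 'y' -> {0,4,5}, take 0 (start)
  t1 'x' -> {1,2,3}, take 3 (0->3 ok)
  t2 'x' -> {1,2,3}, take 3 (3->3 ok)
  t3 'x' -> {1,2,3}, take 3 (3->3 ok)
  t4 'x' -> {1,2,3}, take 3 (3->3 ok)
  t5 'x' -> {1,2,3}, take 2 (3->2 ok)
  t6 'y' -> {0,4,5}, take 0 (2->0 ok)
  t7 'x' -> {1,2,3}, take 3 (0->3 ok)
  t8 'x' -> {1,2,3}, take 3 (3->3 ok)
  t9 'x' -> {1,2,3}, take 3 (3->3 ok)
  t10 'x' -> {1,2,3}, take 3 (3->3 ok)
  t11 'y' -> {0,4,5}, take 4 (3->4 ok)
  t12 'y' -> {0,4,5}, take 0 (4->0 ok)
  t13 'x' -> {1,2,3}, take 2 (0->2 ok)
  t14 'y' -> {0,4,5}, take 0 (2->0 ok)
  t15 'x' -> {1,2,3}, take 2 (0->2 ok)
  t16 'y' -> {0,4,5}, take 4 (2->4 ok)
  t17 'x' -> {1,2,3}, take 1 (4->1 ok)
  t18 'x' -> {1,2,3}, take 1 (1->1 ok)
  t19 'y' -> {0,4,5}, take 4 (1->4 ok)
  t20 'x' -> {1,2,3}, take 3 (4->3 ok)
  t21 'y' -> {0,4,5}, take 0 (3->0 ok)
  t22 'y' -> {0,4,5}, take 0 (0->0 ok)
  t23 'x' -> {1,2,3}, take 3 (0->3 ok)

0,3,3,3,3,2,0,3,3,3,3,4,0,2,0,2,4,1,1,4,3,0,0,3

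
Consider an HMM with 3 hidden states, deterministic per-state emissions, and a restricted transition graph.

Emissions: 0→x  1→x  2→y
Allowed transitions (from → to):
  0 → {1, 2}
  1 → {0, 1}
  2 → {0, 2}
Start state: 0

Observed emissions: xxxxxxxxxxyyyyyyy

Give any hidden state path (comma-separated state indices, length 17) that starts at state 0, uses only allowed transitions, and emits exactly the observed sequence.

  0: obs=x cand={0,1} pick 0 [start]
  1: obs=x cand={0,1} pick 1 [0->1 ok]
  2: obs=x cand={0,1} pick 0 [1->0 ok]
  3: obs=x cand={0,1} pick 1 [0->1 ok]
  4: obs=x cand={0,1} pick 1 [1->1 ok]
  5: obs=x cand={0,1} pick 1 [1->1 ok]
  6: obs=x cand={0,1} pick 0 [1->0 ok]
  7: obs=x cand={0,1} pick 1 [0->1 ok]
  8: obs=x cand={0,1} pick 1 [1->1 ok]
  9: obs=x cand={0,1} pick 0 [1->0 ok]
  10: obs=y cand={2} pick 2 [0->2 ok]
  11: obs=y cand={2} pick 2 [2->2 ok]
  12: obs=y cand={2} pick 2 [2->2 ok]
  13: obs=y cand={2} pick 2 [2->2 ok]
  14: obs=y cand={2} pick 2 [2->2 ok]
  15: obs=y cand={2} pick 2 [2->2 ok]
  16: obs=y cand={2} pick 2 [2->2 ok]

0,1,0,1,1,1,0,1,1,0,2,2,2,2,2,2,2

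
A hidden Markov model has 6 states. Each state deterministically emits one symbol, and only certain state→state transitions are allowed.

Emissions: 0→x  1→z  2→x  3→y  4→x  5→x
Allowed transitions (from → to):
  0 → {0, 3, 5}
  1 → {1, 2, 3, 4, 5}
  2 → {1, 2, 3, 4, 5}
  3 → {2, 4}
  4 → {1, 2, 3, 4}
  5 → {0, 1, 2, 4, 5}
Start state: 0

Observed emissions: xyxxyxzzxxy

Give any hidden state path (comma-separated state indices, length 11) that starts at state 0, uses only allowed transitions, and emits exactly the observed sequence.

  t0 'x' -> {0,2,4,5}, take 0 (start)
  t1 'y' -> {3}, take 3 (0->3 ok)
  t2 'x' -> {0,2,4,5}, take 4 (3->4 ok)
  t3 'x' -> {0,2,4,5}, take 2 (4->2 ok)
  t4 'y' -> {3}, take 3 (2->3 ok)
  t5 'x' -> {0,2,4,5}, take 4 (3->4 ok)
  t6 'z' -> {1}, take 1 (4->1 ok)
  t7 'z' -> {1}, take 1 (1->1 ok)
  t8 'x' -> {0,2,4,5}, take 4 (1->4 ok)
  t9 'x' -> {0,2,4,5}, take 4 (4->4 ok)
  t10 'y' -> {3}, take 3 (4->3 ok)

0,3,4,2,3,4,1,1,4,4,3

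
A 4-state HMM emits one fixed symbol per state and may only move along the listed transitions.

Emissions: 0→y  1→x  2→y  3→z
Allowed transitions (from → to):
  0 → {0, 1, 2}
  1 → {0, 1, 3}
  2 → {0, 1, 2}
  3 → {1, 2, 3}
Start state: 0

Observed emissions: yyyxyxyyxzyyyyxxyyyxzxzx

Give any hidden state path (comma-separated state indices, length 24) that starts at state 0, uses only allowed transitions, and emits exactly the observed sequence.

0,2,2,1,0,1,0,2,1,3,2,0,2,2,1,1,0,2,0,1,3,1,3,1

  pos 0: y in {0,2}, choose 0; start
  pos 1: y in {0,2}, choose 2; 0->2 ok
  pos 2: y in {0,2}, choose 2; 2->2 ok
  pos 3: x in {1}, choose 1; 2->1 ok
  pos 4: y in {0,2}, choose 0; 1->0 ok
  pos 5: x in {1}, choose 1; 0->1 ok
  pos 6: y in {0,2}, choose 0; 1->0 ok
  pos 7: y in {0,2}, choose 2; 0->2 ok
  pos 8: x in {1}, choose 1; 2->1 ok
  pos 9: z in {3}, choose 3; 1->3 ok
  pos 10: y in {0,2}, choose 2; 3->2 ok
  pos 11: y in {0,2}, choose 0; 2->0 ok
  pos 12: y in {0,2}, choose 2; 0->2 ok
  pos 13: y in {0,2}, choose 2; 2->2 ok
  pos 14: x in {1}, choose 1; 2->1 ok
  pos 15: x in {1}, choose 1; 1->1 ok
  pos 16: y in {0,2}, choose 0; 1->0 ok
  pos 17: y in {0,2}, choose 2; 0->2 ok
  pos 18: y in {0,2}, choose 0; 2->0 ok
  pos 19: x in {1}, choose 1; 0->1 ok
  pos 20: z in {3}, choose 3; 1->3 ok
  pos 21: x in {1}, choose 1; 3->1 ok
  pos 22: z in {3}, choose 3; 1->3 ok
  pos 23: x in {1}, choose 1; 3->1 ok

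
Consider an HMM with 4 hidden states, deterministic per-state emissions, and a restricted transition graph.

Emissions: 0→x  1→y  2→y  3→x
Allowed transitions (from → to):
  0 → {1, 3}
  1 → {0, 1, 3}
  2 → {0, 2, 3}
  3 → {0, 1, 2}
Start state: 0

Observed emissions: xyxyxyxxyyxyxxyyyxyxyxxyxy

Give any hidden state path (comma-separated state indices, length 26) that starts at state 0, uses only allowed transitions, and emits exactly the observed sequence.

  pos 0: x in {0,3}, choose 0; start
  pos 1: y in {1,2}, choose 1; 0->1 ok
  pos 2: x in {0,3}, choose 3; 1->3 ok
  pos 3: y in {1,2}, choose 2; 3->2 ok
  pos 4: x in {0,3}, choose 3; 2->3 ok
  pos 5: y in {1,2}, choose 2; 3->2 ok
  pos 6: x in {0,3}, choose 3; 2->3 ok
  pos 7: x in {0,3}, choose 0; 3->0 ok
  pos 8: y in {1,2}, choose 1; 0->1 ok
  pos 9: y in {1,2}, choose 1; 1->1 ok
  pos 10: x in {0,3}, choose 3; 1->3 ok
  pos 11: y in {1,2}, choose 2; 3->2 ok
  pos 12: x in {0,3}, choose 0; 2->0 ok
  pos 13: x in {0,3}, choose 3; 0->3 ok
  pos 14: y in {1,2}, choose 2; 3->2 ok
  pos 15: y in {1,2}, choose 2; 2->2 ok
  pos 16: y in {1,2}, choose 2; 2->2 ok
  pos 17: x in {0,3}, choose 3; 2->3 ok
  pos 18: y in {1,2}, choose 2; 3->2 ok
  pos 19: x in {0,3}, choose 0; 2->0 ok
  pos 20: y in {1,2}, choose 1; 0->1 ok
  pos 21: x in {0,3}, choose 3; 1->3 ok
  pos 22: x in {0,3}, choose 0; 3->0 ok
  pos 23: y in {1,2}, choose 1; 0->1 ok
  pos 24: x in {0,3}, choose 3; 1->3 ok
  pos 25: y in {1,2}, choose 1; 3->1 ok

0,1,3,2,3,2,3,0,1,1,3,2,0,3,2,2,2,3,2,0,1,3,0,1,3,1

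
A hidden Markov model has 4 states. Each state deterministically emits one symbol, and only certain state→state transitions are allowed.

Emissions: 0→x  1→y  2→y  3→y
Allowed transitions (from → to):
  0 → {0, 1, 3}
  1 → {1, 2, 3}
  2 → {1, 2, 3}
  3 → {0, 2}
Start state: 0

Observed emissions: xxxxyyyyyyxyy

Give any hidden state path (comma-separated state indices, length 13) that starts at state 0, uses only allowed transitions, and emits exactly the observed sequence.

  t0 'x' -> {0}, take 0 (start)
  t1 'x' -> {0}, take 0 (0->0 ok)
  t2 'x' -> {0}, take 0 (0->0 ok)
  t3 'x' -> {0}, take 0 (0->0 ok)
  t4 'y' -> {1,2,3}, take 3 (0->3 ok)
  t5 'y' -> {1,2,3}, take 2 (3->2 ok)
  t6 'y' -> {1,2,3}, take 1 (2->1 ok)
  t7 'y' -> {1,2,3}, take 1 (1->1 ok)
  t8 'y' -> {1,2,3}, take 1 (1->1 ok)
  t9 'y' -> {1,2,3}, take 3 (1->3 ok)
  t10 'x' -> {0}, take 0 (3->0 ok)
  t11 'y' -> {1,2,3}, take 1 (0->1 ok)
  t12 'y' -> {1,2,3}, take 2 (1->2 ok)

0,0,0,0,3,2,1,1,1,3,0,1,2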